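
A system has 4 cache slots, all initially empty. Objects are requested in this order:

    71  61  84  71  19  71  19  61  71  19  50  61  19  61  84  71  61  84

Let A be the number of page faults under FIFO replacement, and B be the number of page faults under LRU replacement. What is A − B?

Under FIFO: F F F . F . . . . . F . . . . F F F → 8 faults.
Under LRU: F F F . F . . . . . F . . . F F . . → 7 faults.
A − B = 8 − 7 = 1.

1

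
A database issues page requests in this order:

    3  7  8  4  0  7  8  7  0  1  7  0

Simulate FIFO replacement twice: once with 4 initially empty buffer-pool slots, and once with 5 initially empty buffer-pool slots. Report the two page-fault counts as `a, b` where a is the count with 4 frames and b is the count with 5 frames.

7, 6

4 frames: F F F F F . . . . F F . → 7 faults.
5 frames: F F F F F . . . . F . . → 6 faults.
6 < 7: adding a frame reduced faults, as is typical.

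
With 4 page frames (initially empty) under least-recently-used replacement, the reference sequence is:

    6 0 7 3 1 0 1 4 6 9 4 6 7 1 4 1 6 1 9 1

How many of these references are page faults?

11

6: fault, frames {6}
0: fault, frames {6,0}
7: fault, frames {6,0,7}
3: fault, frames {6,0,7,3}
1: fault, evict 6, frames {0,7,3,1}
0: hit
1: hit
4: fault, evict 7, frames {3,0,1,4}
6: fault, evict 3, frames {0,1,4,6}
9: fault, evict 0, frames {1,4,6,9}
4: hit
6: hit
7: fault, evict 1, frames {9,4,6,7}
1: fault, evict 9, frames {4,6,7,1}
4: hit
1: hit
6: hit
1: hit
9: fault, evict 7, frames {4,6,1,9}
1: hit
Page faults: 11.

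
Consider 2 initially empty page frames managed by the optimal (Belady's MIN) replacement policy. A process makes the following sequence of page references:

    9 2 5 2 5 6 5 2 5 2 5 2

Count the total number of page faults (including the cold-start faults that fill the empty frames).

5

9 → miss, frames {9}
2 → miss, frames {9,2}
5 → miss, evict 9, frames {2,5}
2 → hit
5 → hit
6 → miss, evict 2, frames {5,6}
5 → hit
2 → miss, evict 6, frames {5,2}
5 → hit
2 → hit
5 → hit
2 → hit
Page faults: 5.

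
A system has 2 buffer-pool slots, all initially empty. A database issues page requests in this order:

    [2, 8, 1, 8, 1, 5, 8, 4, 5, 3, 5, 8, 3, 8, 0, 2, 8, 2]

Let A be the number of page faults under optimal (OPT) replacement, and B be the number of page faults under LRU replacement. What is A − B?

Under OPT: F F F . . F . F . F . F . . F F . . → 9 faults.
Under LRU: F F F . . F F F F F . F F . F F F . → 13 faults.
A − B = 9 − 13 = -4.

-4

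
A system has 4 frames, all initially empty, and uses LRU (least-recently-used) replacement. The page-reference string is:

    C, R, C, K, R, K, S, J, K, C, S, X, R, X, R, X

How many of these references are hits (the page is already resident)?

C -> fault, frames (C)
R -> fault, frames (C R)
C -> hit
K -> fault, frames (R C K)
R -> hit
K -> hit
S -> fault, frames (C R K S)
J -> fault, evict C, frames (R K S J)
K -> hit
C -> fault, evict R, frames (S J K C)
S -> hit
X -> fault, evict J, frames (K C S X)
R -> fault, evict K, frames (C S X R)
X -> hit
R -> hit
X -> hit
Hits: 8.

8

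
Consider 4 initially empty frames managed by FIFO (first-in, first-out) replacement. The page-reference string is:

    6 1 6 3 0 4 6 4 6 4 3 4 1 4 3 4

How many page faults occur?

8

6 -> fault, frames (6)
1 -> fault, frames (6 1)
6 -> hit
3 -> fault, frames (6 1 3)
0 -> fault, frames (6 1 3 0)
4 -> fault, evict 6, frames (1 3 0 4)
6 -> fault, evict 1, frames (3 0 4 6)
4 -> hit
6 -> hit
4 -> hit
3 -> hit
4 -> hit
1 -> fault, evict 3, frames (0 4 6 1)
4 -> hit
3 -> fault, evict 0, frames (4 6 1 3)
4 -> hit
Page faults: 8.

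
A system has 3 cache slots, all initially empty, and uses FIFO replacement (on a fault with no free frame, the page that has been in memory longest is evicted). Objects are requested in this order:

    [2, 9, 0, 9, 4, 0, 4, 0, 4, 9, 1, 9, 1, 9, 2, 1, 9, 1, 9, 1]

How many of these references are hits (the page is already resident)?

2 -> fault, frames [2]
9 -> fault, frames [2, 9]
0 -> fault, frames [2, 9, 0]
9 -> hit
4 -> fault, evict 2, frames [9, 0, 4]
0 -> hit
4 -> hit
0 -> hit
4 -> hit
9 -> hit
1 -> fault, evict 9, frames [0, 4, 1]
9 -> fault, evict 0, frames [4, 1, 9]
1 -> hit
9 -> hit
2 -> fault, evict 4, frames [1, 9, 2]
1 -> hit
9 -> hit
1 -> hit
9 -> hit
1 -> hit
Hits: 13.

13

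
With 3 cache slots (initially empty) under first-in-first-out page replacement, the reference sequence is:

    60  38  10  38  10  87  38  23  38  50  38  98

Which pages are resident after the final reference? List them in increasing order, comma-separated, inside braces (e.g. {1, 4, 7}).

60 -> fault, frames {60}
38 -> fault, frames {60,38}
10 -> fault, frames {60,38,10}
38 -> hit
10 -> hit
87 -> fault, evict 60, frames {38,10,87}
38 -> hit
23 -> fault, evict 38, frames {10,87,23}
38 -> fault, evict 10, frames {87,23,38}
50 -> fault, evict 87, frames {23,38,50}
38 -> hit
98 -> fault, evict 23, frames {38,50,98}

{38, 50, 98}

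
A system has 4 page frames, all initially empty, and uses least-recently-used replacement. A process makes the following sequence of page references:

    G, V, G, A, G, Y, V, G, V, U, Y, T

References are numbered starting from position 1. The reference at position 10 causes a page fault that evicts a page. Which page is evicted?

pos 1: G -> miss, frames (G)
pos 2: V -> miss, frames (G V)
pos 3: G -> hit
pos 4: A -> miss, frames (V G A)
pos 5: G -> hit
pos 6: Y -> miss, frames (V A G Y)
pos 7: V -> hit
pos 8: G -> hit
pos 9: V -> hit
pos 10: U -> miss, evict A, frames (Y G V U)
At position 10, page A is evicted.

A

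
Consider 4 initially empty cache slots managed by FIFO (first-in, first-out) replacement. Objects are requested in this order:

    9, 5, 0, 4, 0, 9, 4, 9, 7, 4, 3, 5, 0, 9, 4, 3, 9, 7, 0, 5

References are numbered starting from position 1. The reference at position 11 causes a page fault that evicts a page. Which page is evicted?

pos 1: 9 → miss, frames (9)
pos 2: 5 → miss, frames (9 5)
pos 3: 0 → miss, frames (9 5 0)
pos 4: 4 → miss, frames (9 5 0 4)
pos 5: 0 → hit
pos 6: 9 → hit
pos 7: 4 → hit
pos 8: 9 → hit
pos 9: 7 → miss, evict 9, frames (5 0 4 7)
pos 10: 4 → hit
pos 11: 3 → miss, evict 5, frames (0 4 7 3)
At position 11, page 5 is evicted.

5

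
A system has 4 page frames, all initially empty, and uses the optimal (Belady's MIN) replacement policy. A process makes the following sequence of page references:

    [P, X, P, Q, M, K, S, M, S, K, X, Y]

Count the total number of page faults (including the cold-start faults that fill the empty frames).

P: fault, frames {P}
X: fault, frames {P,X}
P: hit
Q: fault, frames {P,X,Q}
M: fault, frames {P,X,Q,M}
K: fault, evict Q, frames {P,X,M,K}
S: fault, evict P, frames {X,M,K,S}
M: hit
S: hit
K: hit
X: hit
Y: fault, evict S, frames {X,M,K,Y}
Page faults: 7.

7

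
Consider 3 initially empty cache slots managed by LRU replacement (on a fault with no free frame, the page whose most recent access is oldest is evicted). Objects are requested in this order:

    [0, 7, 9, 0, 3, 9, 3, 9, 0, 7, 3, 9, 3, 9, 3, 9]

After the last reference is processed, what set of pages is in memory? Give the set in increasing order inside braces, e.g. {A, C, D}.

0 -> fault, frames {0}
7 -> fault, frames {0,7}
9 -> fault, frames {0,7,9}
0 -> hit
3 -> fault, evict 7, frames {9,0,3}
9 -> hit
3 -> hit
9 -> hit
0 -> hit
7 -> fault, evict 3, frames {9,0,7}
3 -> fault, evict 9, frames {0,7,3}
9 -> fault, evict 0, frames {7,3,9}
3 -> hit
9 -> hit
3 -> hit
9 -> hit

{3, 7, 9}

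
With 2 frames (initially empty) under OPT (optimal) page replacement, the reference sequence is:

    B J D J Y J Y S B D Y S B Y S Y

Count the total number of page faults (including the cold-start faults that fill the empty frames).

B: fault, frames [B]
J: fault, frames [B, J]
D: fault, evict B, frames [J, D]
J: hit
Y: fault, evict D, frames [J, Y]
J: hit
Y: hit
S: fault, evict J, frames [Y, S]
B: fault, evict S, frames [Y, B]
D: fault, evict B, frames [Y, D]
Y: hit
S: fault, evict D, frames [Y, S]
B: fault, evict S, frames [Y, B]
Y: hit
S: fault, evict B, frames [Y, S]
Y: hit
Page faults: 10.

10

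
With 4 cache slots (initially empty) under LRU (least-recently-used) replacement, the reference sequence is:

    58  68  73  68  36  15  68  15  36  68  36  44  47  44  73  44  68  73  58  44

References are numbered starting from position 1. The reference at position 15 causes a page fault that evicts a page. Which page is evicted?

pos 1: 58 -> fault, frames {58}
pos 2: 68 -> fault, frames {58,68}
pos 3: 73 -> fault, frames {58,68,73}
pos 4: 68 -> hit
pos 5: 36 -> fault, frames {58,73,68,36}
pos 6: 15 -> fault, evict 58, frames {73,68,36,15}
pos 7: 68 -> hit
pos 8: 15 -> hit
pos 9: 36 -> hit
pos 10: 68 -> hit
pos 11: 36 -> hit
pos 12: 44 -> fault, evict 73, frames {15,68,36,44}
pos 13: 47 -> fault, evict 15, frames {68,36,44,47}
pos 14: 44 -> hit
pos 15: 73 -> fault, evict 68, frames {36,47,44,73}
At position 15, page 68 is evicted.

68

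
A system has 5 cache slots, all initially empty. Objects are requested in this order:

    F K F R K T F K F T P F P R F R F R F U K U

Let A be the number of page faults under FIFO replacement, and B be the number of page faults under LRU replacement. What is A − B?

Under FIFO: F F . F . F . . . . F . . . . . . . . F . . → 6 faults.
Under LRU: F F . F . F . . . . F . . . . . . . . F F . → 7 faults.
A − B = 6 − 7 = -1.

-1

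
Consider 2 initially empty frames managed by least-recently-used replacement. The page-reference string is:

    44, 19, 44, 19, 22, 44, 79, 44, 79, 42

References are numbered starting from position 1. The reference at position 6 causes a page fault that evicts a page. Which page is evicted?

19

pos 1: 44 → fault, frames (44)
pos 2: 19 → fault, frames (44 19)
pos 3: 44 → hit
pos 4: 19 → hit
pos 5: 22 → fault, evict 44, frames (19 22)
pos 6: 44 → fault, evict 19, frames (22 44)
At position 6, page 19 is evicted.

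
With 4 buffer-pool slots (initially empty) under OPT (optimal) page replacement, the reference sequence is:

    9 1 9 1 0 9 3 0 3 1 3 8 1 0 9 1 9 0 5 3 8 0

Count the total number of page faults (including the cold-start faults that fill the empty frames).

7

9: miss, frames {9}
1: miss, frames {9,1}
9: hit
1: hit
0: miss, frames {9,1,0}
9: hit
3: miss, frames {9,1,0,3}
0: hit
3: hit
1: hit
3: hit
8: miss, evict 3, frames {9,1,0,8}
1: hit
0: hit
9: hit
1: hit
9: hit
0: hit
5: miss, evict 1, frames {9,0,8,5}
3: miss, evict 5, frames {9,0,8,3}
8: hit
0: hit
Page faults: 7.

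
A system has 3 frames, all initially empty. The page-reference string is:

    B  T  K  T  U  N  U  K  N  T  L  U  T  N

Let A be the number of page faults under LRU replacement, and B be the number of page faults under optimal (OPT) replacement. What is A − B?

2

Under LRU: F F F . F F . F . F F F . F → 10 faults.
Under OPT: F F F . F F . . . F F . . F → 8 faults.
A − B = 10 − 8 = 2.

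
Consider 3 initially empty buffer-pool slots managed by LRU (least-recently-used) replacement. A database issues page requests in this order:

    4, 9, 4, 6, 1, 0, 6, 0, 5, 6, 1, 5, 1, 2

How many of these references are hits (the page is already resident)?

6

4 -> miss, frames (4)
9 -> miss, frames (4 9)
4 -> hit
6 -> miss, frames (9 4 6)
1 -> miss, evict 9, frames (4 6 1)
0 -> miss, evict 4, frames (6 1 0)
6 -> hit
0 -> hit
5 -> miss, evict 1, frames (6 0 5)
6 -> hit
1 -> miss, evict 0, frames (5 6 1)
5 -> hit
1 -> hit
2 -> miss, evict 6, frames (5 1 2)
Hits: 6.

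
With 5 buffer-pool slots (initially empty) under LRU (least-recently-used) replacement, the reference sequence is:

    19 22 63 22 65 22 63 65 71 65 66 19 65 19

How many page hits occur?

19 → miss, frames {19}
22 → miss, frames {19,22}
63 → miss, frames {19,22,63}
22 → hit
65 → miss, frames {19,63,22,65}
22 → hit
63 → hit
65 → hit
71 → miss, frames {19,22,63,65,71}
65 → hit
66 → miss, evict 19, frames {22,63,71,65,66}
19 → miss, evict 22, frames {63,71,65,66,19}
65 → hit
19 → hit
Hits: 7.

7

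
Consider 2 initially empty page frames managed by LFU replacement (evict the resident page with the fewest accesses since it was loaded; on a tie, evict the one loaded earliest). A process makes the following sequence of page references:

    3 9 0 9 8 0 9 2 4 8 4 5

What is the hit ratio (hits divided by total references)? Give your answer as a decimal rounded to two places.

3 -> miss, frames [3]
9 -> miss, frames [3, 9]
0 -> miss, evict 3, frames [9, 0]
9 -> hit
8 -> miss, evict 0, frames [9, 8]
0 -> miss, evict 8, frames [9, 0]
9 -> hit
2 -> miss, evict 0, frames [9, 2]
4 -> miss, evict 2, frames [9, 4]
8 -> miss, evict 4, frames [9, 8]
4 -> miss, evict 8, frames [9, 4]
5 -> miss, evict 4, frames [9, 5]
Hits: 2 of 12 references → 2/12 = 0.1667.

0.17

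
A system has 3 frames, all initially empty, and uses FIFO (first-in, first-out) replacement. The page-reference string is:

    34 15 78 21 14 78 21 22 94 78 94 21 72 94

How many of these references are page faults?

34: fault, frames {34}
15: fault, frames {34,15}
78: fault, frames {34,15,78}
21: fault, evict 34, frames {15,78,21}
14: fault, evict 15, frames {78,21,14}
78: hit
21: hit
22: fault, evict 78, frames {21,14,22}
94: fault, evict 21, frames {14,22,94}
78: fault, evict 14, frames {22,94,78}
94: hit
21: fault, evict 22, frames {94,78,21}
72: fault, evict 94, frames {78,21,72}
94: fault, evict 78, frames {21,72,94}
Page faults: 11.

11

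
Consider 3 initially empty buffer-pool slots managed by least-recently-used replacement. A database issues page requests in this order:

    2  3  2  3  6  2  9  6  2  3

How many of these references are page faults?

5

2 -> fault, frames {2}
3 -> fault, frames {2,3}
2 -> hit
3 -> hit
6 -> fault, frames {2,3,6}
2 -> hit
9 -> fault, evict 3, frames {6,2,9}
6 -> hit
2 -> hit
3 -> fault, evict 9, frames {6,2,3}
Page faults: 5.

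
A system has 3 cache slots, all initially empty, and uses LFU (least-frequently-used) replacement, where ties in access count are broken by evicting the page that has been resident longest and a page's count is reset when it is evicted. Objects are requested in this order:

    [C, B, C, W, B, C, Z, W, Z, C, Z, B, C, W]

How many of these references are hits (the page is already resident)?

7

C → fault, frames {C}
B → fault, frames {C,B}
C → hit
W → fault, frames {C,B,W}
B → hit
C → hit
Z → fault, evict W, frames {C,B,Z}
W → fault, evict Z, frames {C,B,W}
Z → fault, evict W, frames {C,B,Z}
C → hit
Z → hit
B → hit
C → hit
W → fault, evict Z, frames {C,B,W}
Hits: 7.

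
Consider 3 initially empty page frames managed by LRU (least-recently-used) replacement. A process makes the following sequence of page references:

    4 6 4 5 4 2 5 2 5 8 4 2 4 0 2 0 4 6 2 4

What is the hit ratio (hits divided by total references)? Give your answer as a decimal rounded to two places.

4: fault, frames {4}
6: fault, frames {4,6}
4: hit
5: fault, frames {6,4,5}
4: hit
2: fault, evict 6, frames {5,4,2}
5: hit
2: hit
5: hit
8: fault, evict 4, frames {2,5,8}
4: fault, evict 2, frames {5,8,4}
2: fault, evict 5, frames {8,4,2}
4: hit
0: fault, evict 8, frames {2,4,0}
2: hit
0: hit
4: hit
6: fault, evict 2, frames {0,4,6}
2: fault, evict 0, frames {4,6,2}
4: hit
Hits: 10 of 20 references → 10/20 = 0.5000.

0.50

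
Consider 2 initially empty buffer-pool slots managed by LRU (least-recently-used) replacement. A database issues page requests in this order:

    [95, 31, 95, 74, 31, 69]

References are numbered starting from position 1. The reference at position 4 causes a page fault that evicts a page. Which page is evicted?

pos 1: 95: miss, frames [95]
pos 2: 31: miss, frames [95, 31]
pos 3: 95: hit
pos 4: 74: miss, evict 31, frames [95, 74]
At position 4, page 31 is evicted.

31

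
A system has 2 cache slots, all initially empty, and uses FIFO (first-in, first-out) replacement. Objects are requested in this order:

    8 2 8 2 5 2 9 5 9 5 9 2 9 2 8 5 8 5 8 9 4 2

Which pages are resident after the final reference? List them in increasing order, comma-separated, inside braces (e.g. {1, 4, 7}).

8 -> fault, frames (8)
2 -> fault, frames (8 2)
8 -> hit
2 -> hit
5 -> fault, evict 8, frames (2 5)
2 -> hit
9 -> fault, evict 2, frames (5 9)
5 -> hit
9 -> hit
5 -> hit
9 -> hit
2 -> fault, evict 5, frames (9 2)
9 -> hit
2 -> hit
8 -> fault, evict 9, frames (2 8)
5 -> fault, evict 2, frames (8 5)
8 -> hit
5 -> hit
8 -> hit
9 -> fault, evict 8, frames (5 9)
4 -> fault, evict 5, frames (9 4)
2 -> fault, evict 9, frames (4 2)

{2, 4}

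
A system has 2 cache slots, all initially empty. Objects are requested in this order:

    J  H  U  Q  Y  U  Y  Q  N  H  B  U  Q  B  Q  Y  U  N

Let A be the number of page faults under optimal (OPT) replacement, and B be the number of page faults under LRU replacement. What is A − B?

Under OPT: F F F F F . . F F F F . F . . F F F → 13 faults.
Under LRU: F F F F F F . F F F F F F F . F F F → 16 faults.
A − B = 13 − 16 = -3.

-3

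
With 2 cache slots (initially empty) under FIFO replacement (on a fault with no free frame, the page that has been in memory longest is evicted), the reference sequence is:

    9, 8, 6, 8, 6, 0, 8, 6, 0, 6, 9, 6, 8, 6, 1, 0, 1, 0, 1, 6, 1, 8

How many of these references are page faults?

9: miss, frames [9]
8: miss, frames [9, 8]
6: miss, evict 9, frames [8, 6]
8: hit
6: hit
0: miss, evict 8, frames [6, 0]
8: miss, evict 6, frames [0, 8]
6: miss, evict 0, frames [8, 6]
0: miss, evict 8, frames [6, 0]
6: hit
9: miss, evict 6, frames [0, 9]
6: miss, evict 0, frames [9, 6]
8: miss, evict 9, frames [6, 8]
6: hit
1: miss, evict 6, frames [8, 1]
0: miss, evict 8, frames [1, 0]
1: hit
0: hit
1: hit
6: miss, evict 1, frames [0, 6]
1: miss, evict 0, frames [6, 1]
8: miss, evict 6, frames [1, 8]
Page faults: 15.

15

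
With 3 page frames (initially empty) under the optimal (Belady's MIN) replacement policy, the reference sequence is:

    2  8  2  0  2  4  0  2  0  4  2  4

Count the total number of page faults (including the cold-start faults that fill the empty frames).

4

2 → fault, frames (2)
8 → fault, frames (2 8)
2 → hit
0 → fault, frames (2 8 0)
2 → hit
4 → fault, evict 8, frames (2 0 4)
0 → hit
2 → hit
0 → hit
4 → hit
2 → hit
4 → hit
Page faults: 4.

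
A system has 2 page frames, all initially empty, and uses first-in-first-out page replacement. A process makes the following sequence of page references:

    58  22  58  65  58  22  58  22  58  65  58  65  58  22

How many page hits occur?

58 → miss, frames (58)
22 → miss, frames (58 22)
58 → hit
65 → miss, evict 58, frames (22 65)
58 → miss, evict 22, frames (65 58)
22 → miss, evict 65, frames (58 22)
58 → hit
22 → hit
58 → hit
65 → miss, evict 58, frames (22 65)
58 → miss, evict 22, frames (65 58)
65 → hit
58 → hit
22 → miss, evict 65, frames (58 22)
Hits: 6.

6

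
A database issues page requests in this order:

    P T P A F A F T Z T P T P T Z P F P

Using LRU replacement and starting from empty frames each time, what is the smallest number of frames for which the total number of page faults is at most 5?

5

f=1: 18 faults
f=2: 10 faults
f=3: 8 faults
f=4: 6 faults
f=5: 5 faults
Smallest f with faults ≤ 5 is 5.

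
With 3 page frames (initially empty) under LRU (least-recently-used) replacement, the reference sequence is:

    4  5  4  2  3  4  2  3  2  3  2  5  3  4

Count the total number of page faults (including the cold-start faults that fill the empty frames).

6

4: fault, frames {4}
5: fault, frames {4,5}
4: hit
2: fault, frames {5,4,2}
3: fault, evict 5, frames {4,2,3}
4: hit
2: hit
3: hit
2: hit
3: hit
2: hit
5: fault, evict 4, frames {3,2,5}
3: hit
4: fault, evict 2, frames {5,3,4}
Page faults: 6.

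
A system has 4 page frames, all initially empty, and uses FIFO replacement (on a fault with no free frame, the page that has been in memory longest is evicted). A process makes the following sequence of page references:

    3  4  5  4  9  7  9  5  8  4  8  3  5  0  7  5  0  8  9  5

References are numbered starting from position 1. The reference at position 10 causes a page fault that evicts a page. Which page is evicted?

pos 1: 3 → miss, frames [3]
pos 2: 4 → miss, frames [3, 4]
pos 3: 5 → miss, frames [3, 4, 5]
pos 4: 4 → hit
pos 5: 9 → miss, frames [3, 4, 5, 9]
pos 6: 7 → miss, evict 3, frames [4, 5, 9, 7]
pos 7: 9 → hit
pos 8: 5 → hit
pos 9: 8 → miss, evict 4, frames [5, 9, 7, 8]
pos 10: 4 → miss, evict 5, frames [9, 7, 8, 4]
At position 10, page 5 is evicted.

5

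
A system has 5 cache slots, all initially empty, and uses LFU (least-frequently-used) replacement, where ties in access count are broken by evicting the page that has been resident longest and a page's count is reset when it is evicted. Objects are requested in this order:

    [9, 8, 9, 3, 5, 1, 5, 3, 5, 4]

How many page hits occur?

9: miss, frames [9]
8: miss, frames [9, 8]
9: hit
3: miss, frames [9, 8, 3]
5: miss, frames [9, 8, 3, 5]
1: miss, frames [9, 8, 3, 5, 1]
5: hit
3: hit
5: hit
4: miss, evict 8, frames [9, 3, 5, 1, 4]
Hits: 4.

4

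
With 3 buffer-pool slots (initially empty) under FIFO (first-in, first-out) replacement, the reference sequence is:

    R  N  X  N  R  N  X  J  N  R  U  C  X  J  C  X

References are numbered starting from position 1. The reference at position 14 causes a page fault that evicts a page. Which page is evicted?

U

pos 1: R: miss, frames {R}
pos 2: N: miss, frames {R,N}
pos 3: X: miss, frames {R,N,X}
pos 4: N: hit
pos 5: R: hit
pos 6: N: hit
pos 7: X: hit
pos 8: J: miss, evict R, frames {N,X,J}
pos 9: N: hit
pos 10: R: miss, evict N, frames {X,J,R}
pos 11: U: miss, evict X, frames {J,R,U}
pos 12: C: miss, evict J, frames {R,U,C}
pos 13: X: miss, evict R, frames {U,C,X}
pos 14: J: miss, evict U, frames {C,X,J}
At position 14, page U is evicted.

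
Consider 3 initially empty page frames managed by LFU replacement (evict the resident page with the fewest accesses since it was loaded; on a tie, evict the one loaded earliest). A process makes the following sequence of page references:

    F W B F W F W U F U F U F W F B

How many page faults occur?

5

F: miss, frames {F}
W: miss, frames {F,W}
B: miss, frames {F,W,B}
F: hit
W: hit
F: hit
W: hit
U: miss, evict B, frames {F,W,U}
F: hit
U: hit
F: hit
U: hit
F: hit
W: hit
F: hit
B: miss, evict U, frames {F,W,B}
Page faults: 5.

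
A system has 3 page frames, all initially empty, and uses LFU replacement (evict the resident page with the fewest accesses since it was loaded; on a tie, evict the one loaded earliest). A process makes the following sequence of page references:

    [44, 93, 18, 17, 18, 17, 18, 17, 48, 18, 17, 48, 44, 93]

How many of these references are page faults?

44 -> fault, frames (44)
93 -> fault, frames (44 93)
18 -> fault, frames (44 93 18)
17 -> fault, evict 44, frames (93 18 17)
18 -> hit
17 -> hit
18 -> hit
17 -> hit
48 -> fault, evict 93, frames (18 17 48)
18 -> hit
17 -> hit
48 -> hit
44 -> fault, evict 48, frames (18 17 44)
93 -> fault, evict 44, frames (18 17 93)
Page faults: 7.

7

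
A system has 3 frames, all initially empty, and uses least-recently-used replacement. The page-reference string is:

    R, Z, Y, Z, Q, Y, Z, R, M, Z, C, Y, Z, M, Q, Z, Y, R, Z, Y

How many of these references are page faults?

R -> fault, frames [R]
Z -> fault, frames [R, Z]
Y -> fault, frames [R, Z, Y]
Z -> hit
Q -> fault, evict R, frames [Y, Z, Q]
Y -> hit
Z -> hit
R -> fault, evict Q, frames [Y, Z, R]
M -> fault, evict Y, frames [Z, R, M]
Z -> hit
C -> fault, evict R, frames [M, Z, C]
Y -> fault, evict M, frames [Z, C, Y]
Z -> hit
M -> fault, evict C, frames [Y, Z, M]
Q -> fault, evict Y, frames [Z, M, Q]
Z -> hit
Y -> fault, evict M, frames [Q, Z, Y]
R -> fault, evict Q, frames [Z, Y, R]
Z -> hit
Y -> hit
Page faults: 12.

12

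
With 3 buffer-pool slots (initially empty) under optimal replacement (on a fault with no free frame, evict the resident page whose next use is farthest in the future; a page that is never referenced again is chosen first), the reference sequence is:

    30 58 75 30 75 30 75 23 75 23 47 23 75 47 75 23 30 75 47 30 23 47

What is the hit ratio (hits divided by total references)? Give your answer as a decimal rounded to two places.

30 -> fault, frames {30}
58 -> fault, frames {30,58}
75 -> fault, frames {30,58,75}
30 -> hit
75 -> hit
30 -> hit
75 -> hit
23 -> fault, evict 58, frames {30,75,23}
75 -> hit
23 -> hit
47 -> fault, evict 30, frames {75,23,47}
23 -> hit
75 -> hit
47 -> hit
75 -> hit
23 -> hit
30 -> fault, evict 23, frames {75,47,30}
75 -> hit
47 -> hit
30 -> hit
23 -> fault, evict 30, frames {75,47,23}
47 -> hit
Hits: 15 of 22 references → 15/22 = 0.6818.

0.68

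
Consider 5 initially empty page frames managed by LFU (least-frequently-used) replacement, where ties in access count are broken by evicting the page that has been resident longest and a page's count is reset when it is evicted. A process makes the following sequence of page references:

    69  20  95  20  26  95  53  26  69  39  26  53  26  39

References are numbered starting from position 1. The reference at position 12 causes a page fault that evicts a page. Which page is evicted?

pos 1: 69 -> fault, frames (69)
pos 2: 20 -> fault, frames (69 20)
pos 3: 95 -> fault, frames (69 20 95)
pos 4: 20 -> hit
pos 5: 26 -> fault, frames (69 20 95 26)
pos 6: 95 -> hit
pos 7: 53 -> fault, frames (69 20 95 26 53)
pos 8: 26 -> hit
pos 9: 69 -> hit
pos 10: 39 -> fault, evict 53, frames (69 20 95 26 39)
pos 11: 26 -> hit
pos 12: 53 -> fault, evict 39, frames (69 20 95 26 53)
At position 12, page 39 is evicted.

39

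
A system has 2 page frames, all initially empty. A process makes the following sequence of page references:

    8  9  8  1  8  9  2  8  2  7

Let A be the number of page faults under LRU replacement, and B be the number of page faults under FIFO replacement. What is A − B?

Under LRU: F F . F . F F F . F → 7 faults.
Under FIFO: F F . F F F F F . F → 8 faults.
A − B = 7 − 8 = -1.

-1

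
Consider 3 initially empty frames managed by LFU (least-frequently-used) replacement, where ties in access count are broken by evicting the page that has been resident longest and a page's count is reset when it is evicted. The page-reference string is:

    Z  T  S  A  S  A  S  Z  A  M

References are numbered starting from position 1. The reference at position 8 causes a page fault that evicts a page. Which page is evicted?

pos 1: Z -> miss, frames (Z)
pos 2: T -> miss, frames (Z T)
pos 3: S -> miss, frames (Z T S)
pos 4: A -> miss, evict Z, frames (T S A)
pos 5: S -> hit
pos 6: A -> hit
pos 7: S -> hit
pos 8: Z -> miss, evict T, frames (S A Z)
At position 8, page T is evicted.

T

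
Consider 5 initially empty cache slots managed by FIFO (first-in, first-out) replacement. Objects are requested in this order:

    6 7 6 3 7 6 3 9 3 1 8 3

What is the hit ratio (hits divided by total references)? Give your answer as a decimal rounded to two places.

0.50

6 → fault, frames [6]
7 → fault, frames [6, 7]
6 → hit
3 → fault, frames [6, 7, 3]
7 → hit
6 → hit
3 → hit
9 → fault, frames [6, 7, 3, 9]
3 → hit
1 → fault, frames [6, 7, 3, 9, 1]
8 → fault, evict 6, frames [7, 3, 9, 1, 8]
3 → hit
Hits: 6 of 12 references → 6/12 = 0.5000.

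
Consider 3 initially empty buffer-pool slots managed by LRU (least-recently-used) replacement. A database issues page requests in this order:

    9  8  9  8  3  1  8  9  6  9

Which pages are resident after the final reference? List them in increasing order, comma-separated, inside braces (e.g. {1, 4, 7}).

{6, 8, 9}

9: fault, frames [9]
8: fault, frames [9, 8]
9: hit
8: hit
3: fault, frames [9, 8, 3]
1: fault, evict 9, frames [8, 3, 1]
8: hit
9: fault, evict 3, frames [1, 8, 9]
6: fault, evict 1, frames [8, 9, 6]
9: hit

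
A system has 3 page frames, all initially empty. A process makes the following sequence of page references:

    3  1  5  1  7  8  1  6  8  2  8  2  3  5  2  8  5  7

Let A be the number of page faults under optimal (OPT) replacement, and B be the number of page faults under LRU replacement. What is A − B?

Under OPT: F F F . F F . F . F . . . F . . . F → 9 faults.
Under LRU: F F F . F F . F . F . . F F . F . F → 11 faults.
A − B = 9 − 11 = -2.

-2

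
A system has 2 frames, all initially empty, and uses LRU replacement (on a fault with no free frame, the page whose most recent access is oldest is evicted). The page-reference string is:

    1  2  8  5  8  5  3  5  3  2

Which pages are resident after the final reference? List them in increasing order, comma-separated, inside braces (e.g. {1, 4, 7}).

1 → miss, frames {1}
2 → miss, frames {1,2}
8 → miss, evict 1, frames {2,8}
5 → miss, evict 2, frames {8,5}
8 → hit
5 → hit
3 → miss, evict 8, frames {5,3}
5 → hit
3 → hit
2 → miss, evict 5, frames {3,2}

{2, 3}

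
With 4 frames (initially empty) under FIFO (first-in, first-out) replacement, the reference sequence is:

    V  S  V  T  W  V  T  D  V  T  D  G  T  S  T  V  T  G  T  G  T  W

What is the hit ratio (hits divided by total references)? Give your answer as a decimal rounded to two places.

0.55

V: miss, frames (V)
S: miss, frames (V S)
V: hit
T: miss, frames (V S T)
W: miss, frames (V S T W)
V: hit
T: hit
D: miss, evict V, frames (S T W D)
V: miss, evict S, frames (T W D V)
T: hit
D: hit
G: miss, evict T, frames (W D V G)
T: miss, evict W, frames (D V G T)
S: miss, evict D, frames (V G T S)
T: hit
V: hit
T: hit
G: hit
T: hit
G: hit
T: hit
W: miss, evict V, frames (G T S W)
Hits: 12 of 22 references → 12/22 = 0.5455.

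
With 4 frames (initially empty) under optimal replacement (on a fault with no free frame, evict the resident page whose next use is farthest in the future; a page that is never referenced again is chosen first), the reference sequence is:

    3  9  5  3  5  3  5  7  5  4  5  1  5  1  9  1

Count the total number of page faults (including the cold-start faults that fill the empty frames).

6

3 -> fault, frames {3}
9 -> fault, frames {3,9}
5 -> fault, frames {3,9,5}
3 -> hit
5 -> hit
3 -> hit
5 -> hit
7 -> fault, frames {3,9,5,7}
5 -> hit
4 -> fault, evict 7, frames {3,9,5,4}
5 -> hit
1 -> fault, evict 4, frames {3,9,5,1}
5 -> hit
1 -> hit
9 -> hit
1 -> hit
Page faults: 6.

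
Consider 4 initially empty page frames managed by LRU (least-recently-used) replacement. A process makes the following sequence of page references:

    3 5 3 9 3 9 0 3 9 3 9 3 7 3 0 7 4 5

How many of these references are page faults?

7

3 -> fault, frames {3}
5 -> fault, frames {3,5}
3 -> hit
9 -> fault, frames {5,3,9}
3 -> hit
9 -> hit
0 -> fault, frames {5,3,9,0}
3 -> hit
9 -> hit
3 -> hit
9 -> hit
3 -> hit
7 -> fault, evict 5, frames {0,9,3,7}
3 -> hit
0 -> hit
7 -> hit
4 -> fault, evict 9, frames {3,0,7,4}
5 -> fault, evict 3, frames {0,7,4,5}
Page faults: 7.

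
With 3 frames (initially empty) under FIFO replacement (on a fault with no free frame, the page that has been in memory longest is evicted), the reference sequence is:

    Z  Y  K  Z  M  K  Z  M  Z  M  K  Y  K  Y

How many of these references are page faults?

Z: fault, frames (Z)
Y: fault, frames (Z Y)
K: fault, frames (Z Y K)
Z: hit
M: fault, evict Z, frames (Y K M)
K: hit
Z: fault, evict Y, frames (K M Z)
M: hit
Z: hit
M: hit
K: hit
Y: fault, evict K, frames (M Z Y)
K: fault, evict M, frames (Z Y K)
Y: hit
Page faults: 7.

7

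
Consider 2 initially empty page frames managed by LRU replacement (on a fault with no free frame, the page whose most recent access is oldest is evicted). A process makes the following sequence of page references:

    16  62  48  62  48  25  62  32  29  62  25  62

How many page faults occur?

9

16 -> miss, frames {16}
62 -> miss, frames {16,62}
48 -> miss, evict 16, frames {62,48}
62 -> hit
48 -> hit
25 -> miss, evict 62, frames {48,25}
62 -> miss, evict 48, frames {25,62}
32 -> miss, evict 25, frames {62,32}
29 -> miss, evict 62, frames {32,29}
62 -> miss, evict 32, frames {29,62}
25 -> miss, evict 29, frames {62,25}
62 -> hit
Page faults: 9.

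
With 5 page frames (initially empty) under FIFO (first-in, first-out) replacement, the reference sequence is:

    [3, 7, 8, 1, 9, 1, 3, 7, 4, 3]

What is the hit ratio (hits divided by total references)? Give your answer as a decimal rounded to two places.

0.30

3 → fault, frames {3}
7 → fault, frames {3,7}
8 → fault, frames {3,7,8}
1 → fault, frames {3,7,8,1}
9 → fault, frames {3,7,8,1,9}
1 → hit
3 → hit
7 → hit
4 → fault, evict 3, frames {7,8,1,9,4}
3 → fault, evict 7, frames {8,1,9,4,3}
Hits: 3 of 10 references → 3/10 = 0.3000.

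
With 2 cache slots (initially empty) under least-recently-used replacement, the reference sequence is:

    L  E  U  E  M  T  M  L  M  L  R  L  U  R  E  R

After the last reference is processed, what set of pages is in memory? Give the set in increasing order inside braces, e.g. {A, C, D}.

L: fault, frames [L]
E: fault, frames [L, E]
U: fault, evict L, frames [E, U]
E: hit
M: fault, evict U, frames [E, M]
T: fault, evict E, frames [M, T]
M: hit
L: fault, evict T, frames [M, L]
M: hit
L: hit
R: fault, evict M, frames [L, R]
L: hit
U: fault, evict R, frames [L, U]
R: fault, evict L, frames [U, R]
E: fault, evict U, frames [R, E]
R: hit

{E, R}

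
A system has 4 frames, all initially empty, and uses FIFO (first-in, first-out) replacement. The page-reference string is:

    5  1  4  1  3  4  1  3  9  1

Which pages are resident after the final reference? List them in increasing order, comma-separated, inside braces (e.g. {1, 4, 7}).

5 -> miss, frames [5]
1 -> miss, frames [5, 1]
4 -> miss, frames [5, 1, 4]
1 -> hit
3 -> miss, frames [5, 1, 4, 3]
4 -> hit
1 -> hit
3 -> hit
9 -> miss, evict 5, frames [1, 4, 3, 9]
1 -> hit

{1, 3, 4, 9}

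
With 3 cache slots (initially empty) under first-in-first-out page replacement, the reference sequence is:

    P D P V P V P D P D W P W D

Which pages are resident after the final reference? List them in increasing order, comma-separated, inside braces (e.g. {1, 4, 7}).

{D, P, W}

P → fault, frames [P]
D → fault, frames [P, D]
P → hit
V → fault, frames [P, D, V]
P → hit
V → hit
P → hit
D → hit
P → hit
D → hit
W → fault, evict P, frames [D, V, W]
P → fault, evict D, frames [V, W, P]
W → hit
D → fault, evict V, frames [W, P, D]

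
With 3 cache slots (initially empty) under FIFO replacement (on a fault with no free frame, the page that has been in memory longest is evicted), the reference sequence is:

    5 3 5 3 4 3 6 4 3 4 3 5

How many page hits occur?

5 → miss, frames (5)
3 → miss, frames (5 3)
5 → hit
3 → hit
4 → miss, frames (5 3 4)
3 → hit
6 → miss, evict 5, frames (3 4 6)
4 → hit
3 → hit
4 → hit
3 → hit
5 → miss, evict 3, frames (4 6 5)
Hits: 7.

7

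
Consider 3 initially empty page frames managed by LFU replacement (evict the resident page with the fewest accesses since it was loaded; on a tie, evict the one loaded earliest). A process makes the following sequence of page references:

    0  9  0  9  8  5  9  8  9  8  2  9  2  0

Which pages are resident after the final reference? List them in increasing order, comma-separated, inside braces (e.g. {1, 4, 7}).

{0, 2, 9}

0: miss, frames (0)
9: miss, frames (0 9)
0: hit
9: hit
8: miss, frames (0 9 8)
5: miss, evict 8, frames (0 9 5)
9: hit
8: miss, evict 5, frames (0 9 8)
9: hit
8: hit
2: miss, evict 0, frames (9 8 2)
9: hit
2: hit
0: miss, evict 8, frames (9 2 0)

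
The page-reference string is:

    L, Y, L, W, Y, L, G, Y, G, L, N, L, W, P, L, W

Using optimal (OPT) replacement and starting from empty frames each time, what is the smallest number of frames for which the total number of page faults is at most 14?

2

f=1: 16 faults
f=2: 10 faults
f=3: 7 faults
f=4: 6 faults
f=5: 6 faults
f=6: 6 faults
Smallest f with faults ≤ 14 is 2.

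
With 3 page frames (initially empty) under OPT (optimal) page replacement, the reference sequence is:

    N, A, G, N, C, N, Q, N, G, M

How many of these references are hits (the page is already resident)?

4

N -> fault, frames (N)
A -> fault, frames (N A)
G -> fault, frames (N A G)
N -> hit
C -> fault, evict A, frames (N G C)
N -> hit
Q -> fault, evict C, frames (N G Q)
N -> hit
G -> hit
M -> fault, evict Q, frames (N G M)
Hits: 4.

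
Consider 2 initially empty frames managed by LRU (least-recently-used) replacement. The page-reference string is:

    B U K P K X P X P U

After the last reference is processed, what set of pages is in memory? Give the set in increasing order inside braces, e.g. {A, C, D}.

{P, U}

B → miss, frames (B)
U → miss, frames (B U)
K → miss, evict B, frames (U K)
P → miss, evict U, frames (K P)
K → hit
X → miss, evict P, frames (K X)
P → miss, evict K, frames (X P)
X → hit
P → hit
U → miss, evict X, frames (P U)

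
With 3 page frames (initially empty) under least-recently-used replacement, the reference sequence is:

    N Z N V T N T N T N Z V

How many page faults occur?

N → miss, frames [N]
Z → miss, frames [N, Z]
N → hit
V → miss, frames [Z, N, V]
T → miss, evict Z, frames [N, V, T]
N → hit
T → hit
N → hit
T → hit
N → hit
Z → miss, evict V, frames [T, N, Z]
V → miss, evict T, frames [N, Z, V]
Page faults: 6.

6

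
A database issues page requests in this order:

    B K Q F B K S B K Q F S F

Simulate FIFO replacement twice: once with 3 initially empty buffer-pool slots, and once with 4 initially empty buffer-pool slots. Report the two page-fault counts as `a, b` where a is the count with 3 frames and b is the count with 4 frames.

3 frames: F F F F F F F . . F F . . → 9 faults.
4 frames: F F F F . . F F F F F F . → 10 faults.
10 > 9: adding a frame increased faults — Belady's anomaly.

9, 10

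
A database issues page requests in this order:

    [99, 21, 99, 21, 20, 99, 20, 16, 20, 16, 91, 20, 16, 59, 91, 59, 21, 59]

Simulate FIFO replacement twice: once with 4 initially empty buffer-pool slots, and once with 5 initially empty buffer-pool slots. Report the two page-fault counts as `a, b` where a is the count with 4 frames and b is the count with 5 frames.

7, 6

4 frames: F F . . F . . F . . F . . F . . F . → 7 faults.
5 frames: F F . . F . . F . . F . . F . . . . → 6 faults.
6 < 7: adding a frame reduced faults, as is typical.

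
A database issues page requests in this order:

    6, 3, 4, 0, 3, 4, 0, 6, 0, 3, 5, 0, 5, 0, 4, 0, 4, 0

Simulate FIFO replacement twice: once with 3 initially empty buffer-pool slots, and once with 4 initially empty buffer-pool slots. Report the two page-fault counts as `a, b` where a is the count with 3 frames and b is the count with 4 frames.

9, 5

3 frames: F F F F . . . F . F F F . . F . . . → 9 faults.
4 frames: F F F F . . . . . . F . . . . . . . → 5 faults.
5 < 9: adding a frame reduced faults, as is typical.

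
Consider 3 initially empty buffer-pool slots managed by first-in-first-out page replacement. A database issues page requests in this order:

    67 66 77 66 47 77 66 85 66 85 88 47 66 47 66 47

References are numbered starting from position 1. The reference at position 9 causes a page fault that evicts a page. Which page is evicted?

pos 1: 67 -> miss, frames {67}
pos 2: 66 -> miss, frames {67,66}
pos 3: 77 -> miss, frames {67,66,77}
pos 4: 66 -> hit
pos 5: 47 -> miss, evict 67, frames {66,77,47}
pos 6: 77 -> hit
pos 7: 66 -> hit
pos 8: 85 -> miss, evict 66, frames {77,47,85}
pos 9: 66 -> miss, evict 77, frames {47,85,66}
At position 9, page 77 is evicted.

77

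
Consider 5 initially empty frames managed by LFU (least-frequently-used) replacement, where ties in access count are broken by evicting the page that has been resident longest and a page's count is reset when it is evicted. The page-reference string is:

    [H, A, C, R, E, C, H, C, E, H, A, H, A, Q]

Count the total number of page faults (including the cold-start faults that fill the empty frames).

6

H -> miss, frames (H)
A -> miss, frames (H A)
C -> miss, frames (H A C)
R -> miss, frames (H A C R)
E -> miss, frames (H A C R E)
C -> hit
H -> hit
C -> hit
E -> hit
H -> hit
A -> hit
H -> hit
A -> hit
Q -> miss, evict R, frames (H A C E Q)
Page faults: 6.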